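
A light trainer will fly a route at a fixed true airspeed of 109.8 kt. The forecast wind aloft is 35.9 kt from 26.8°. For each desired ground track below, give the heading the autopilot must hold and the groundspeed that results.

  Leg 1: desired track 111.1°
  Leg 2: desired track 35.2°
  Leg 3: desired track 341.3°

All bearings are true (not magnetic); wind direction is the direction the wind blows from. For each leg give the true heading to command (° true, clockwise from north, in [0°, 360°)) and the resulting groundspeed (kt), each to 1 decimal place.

Leg 1: desired track 111.1°; wind correction -19.0° → command heading 92.1°, groundspeed 100.3 kt
Leg 2: desired track 35.2°; wind correction -2.7° → command heading 32.5°, groundspeed 74.2 kt
Leg 3: desired track 341.3°; wind correction +13.5° → command heading 354.8°, groundspeed 81.6 kt

Leg 1: heading=92.1°, groundspeed=100.3 kt
Leg 2: heading=32.5°, groundspeed=74.2 kt
Leg 3: heading=354.8°, groundspeed=81.6 kt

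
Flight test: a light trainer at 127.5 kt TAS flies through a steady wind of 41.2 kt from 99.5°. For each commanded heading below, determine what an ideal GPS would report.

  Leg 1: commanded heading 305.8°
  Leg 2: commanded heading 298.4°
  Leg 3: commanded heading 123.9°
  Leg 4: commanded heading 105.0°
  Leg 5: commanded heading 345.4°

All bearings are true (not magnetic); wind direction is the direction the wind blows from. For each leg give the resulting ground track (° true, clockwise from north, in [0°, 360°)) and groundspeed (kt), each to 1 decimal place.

Leg 1: heading 305.8°; drift -6.3° → track 299.5°, groundspeed 165.4 kt
Leg 2: heading 298.4°; drift -4.6° → track 293.8°, groundspeed 167.0 kt
Leg 3: heading 123.9°; drift +10.7° → track 134.6°, groundspeed 91.6 kt
Leg 4: heading 105.0°; drift +2.6° → track 107.6°, groundspeed 86.6 kt
Leg 5: heading 345.4°; drift -14.6° → track 330.8°, groundspeed 149.1 kt

Leg 1: track=299.5°, groundspeed=165.4 kt
Leg 2: track=293.8°, groundspeed=167.0 kt
Leg 3: track=134.6°, groundspeed=91.6 kt
Leg 4: track=107.6°, groundspeed=86.6 kt
Leg 5: track=330.8°, groundspeed=149.1 kt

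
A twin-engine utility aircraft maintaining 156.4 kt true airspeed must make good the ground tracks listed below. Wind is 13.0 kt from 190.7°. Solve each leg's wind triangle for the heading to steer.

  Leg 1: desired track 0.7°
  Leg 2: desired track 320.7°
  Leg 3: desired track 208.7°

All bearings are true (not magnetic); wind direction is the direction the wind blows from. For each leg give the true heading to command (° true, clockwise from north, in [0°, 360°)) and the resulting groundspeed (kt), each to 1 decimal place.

Leg 1: desired track 0.7°; wind correction -0.8° → command heading 359.9°, groundspeed 169.2 kt
Leg 2: desired track 320.7°; wind correction -3.7° → command heading 317.0°, groundspeed 164.4 kt
Leg 3: desired track 208.7°; wind correction -1.5° → command heading 207.2°, groundspeed 144.0 kt

Leg 1: heading=359.9°, groundspeed=169.2 kt
Leg 2: heading=317.0°, groundspeed=164.4 kt
Leg 3: heading=207.2°, groundspeed=144.0 kt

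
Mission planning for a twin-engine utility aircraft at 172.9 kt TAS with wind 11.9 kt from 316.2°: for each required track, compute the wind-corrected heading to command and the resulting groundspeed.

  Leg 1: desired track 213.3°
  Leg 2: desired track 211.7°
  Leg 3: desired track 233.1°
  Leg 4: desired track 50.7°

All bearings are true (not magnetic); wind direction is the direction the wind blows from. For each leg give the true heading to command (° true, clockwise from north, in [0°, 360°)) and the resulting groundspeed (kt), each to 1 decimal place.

Leg 1: heading=217.1°, groundspeed=175.2 kt
Leg 2: heading=215.5°, groundspeed=175.5 kt
Leg 3: heading=237.0°, groundspeed=171.1 kt
Leg 4: heading=46.8°, groundspeed=173.4 kt

Leg 1: desired track 213.3°; wind correction +3.8° → command heading 217.1°, groundspeed 175.2 kt
Leg 2: desired track 211.7°; wind correction +3.8° → command heading 215.5°, groundspeed 175.5 kt
Leg 3: desired track 233.1°; wind correction +3.9° → command heading 237.0°, groundspeed 171.1 kt
Leg 4: desired track 50.7°; wind correction -3.9° → command heading 46.8°, groundspeed 173.4 kt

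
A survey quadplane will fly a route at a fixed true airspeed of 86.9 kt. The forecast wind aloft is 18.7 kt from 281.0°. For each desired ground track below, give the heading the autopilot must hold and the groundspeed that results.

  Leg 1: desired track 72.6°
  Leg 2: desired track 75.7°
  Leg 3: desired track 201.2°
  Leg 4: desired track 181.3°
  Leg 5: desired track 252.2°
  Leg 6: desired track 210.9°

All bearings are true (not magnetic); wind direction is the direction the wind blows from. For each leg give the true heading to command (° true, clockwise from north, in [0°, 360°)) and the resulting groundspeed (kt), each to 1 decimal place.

Leg 1: heading=66.7°, groundspeed=102.9 kt
Leg 2: heading=70.4°, groundspeed=103.4 kt
Leg 3: heading=213.4°, groundspeed=81.6 kt
Leg 4: heading=193.5°, groundspeed=88.1 kt
Leg 5: heading=258.2°, groundspeed=70.0 kt
Leg 6: heading=222.6°, groundspeed=78.7 kt

Leg 1: desired track 72.6°; wind correction -5.9° → command heading 66.7°, groundspeed 102.9 kt
Leg 2: desired track 75.7°; wind correction -5.3° → command heading 70.4°, groundspeed 103.4 kt
Leg 3: desired track 201.2°; wind correction +12.2° → command heading 213.4°, groundspeed 81.6 kt
Leg 4: desired track 181.3°; wind correction +12.2° → command heading 193.5°, groundspeed 88.1 kt
Leg 5: desired track 252.2°; wind correction +6.0° → command heading 258.2°, groundspeed 70.0 kt
Leg 6: desired track 210.9°; wind correction +11.7° → command heading 222.6°, groundspeed 78.7 kt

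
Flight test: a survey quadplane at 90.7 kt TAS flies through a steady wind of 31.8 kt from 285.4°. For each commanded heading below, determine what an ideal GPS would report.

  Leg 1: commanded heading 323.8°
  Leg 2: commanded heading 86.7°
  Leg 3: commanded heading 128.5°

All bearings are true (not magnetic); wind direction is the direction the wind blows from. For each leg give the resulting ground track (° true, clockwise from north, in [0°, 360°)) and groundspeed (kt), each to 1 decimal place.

Leg 1: heading 323.8°; drift +16.7° → track 340.5°, groundspeed 68.7 kt
Leg 2: heading 86.7°; drift +4.8° → track 91.5°, groundspeed 121.3 kt
Leg 3: heading 128.5°; drift -5.9° → track 122.6°, groundspeed 120.6 kt

Leg 1: track=340.5°, groundspeed=68.7 kt
Leg 2: track=91.5°, groundspeed=121.3 kt
Leg 3: track=122.6°, groundspeed=120.6 kt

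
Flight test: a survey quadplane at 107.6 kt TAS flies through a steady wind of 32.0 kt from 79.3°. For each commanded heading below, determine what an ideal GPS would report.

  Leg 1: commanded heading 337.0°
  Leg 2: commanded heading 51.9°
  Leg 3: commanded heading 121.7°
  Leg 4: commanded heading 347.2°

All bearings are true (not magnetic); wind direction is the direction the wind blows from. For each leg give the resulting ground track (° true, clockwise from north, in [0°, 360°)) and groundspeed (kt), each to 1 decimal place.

Leg 1: track=321.7°, groundspeed=118.6 kt
Leg 2: track=41.4°, groundspeed=80.5 kt
Leg 3: track=136.1°, groundspeed=86.7 kt
Leg 4: track=330.8°, groundspeed=113.4 kt

Leg 1: heading 337.0°; drift -15.3° → track 321.7°, groundspeed 118.6 kt
Leg 2: heading 51.9°; drift -10.5° → track 41.4°, groundspeed 80.5 kt
Leg 3: heading 121.7°; drift +14.4° → track 136.1°, groundspeed 86.7 kt
Leg 4: heading 347.2°; drift -16.4° → track 330.8°, groundspeed 113.4 kt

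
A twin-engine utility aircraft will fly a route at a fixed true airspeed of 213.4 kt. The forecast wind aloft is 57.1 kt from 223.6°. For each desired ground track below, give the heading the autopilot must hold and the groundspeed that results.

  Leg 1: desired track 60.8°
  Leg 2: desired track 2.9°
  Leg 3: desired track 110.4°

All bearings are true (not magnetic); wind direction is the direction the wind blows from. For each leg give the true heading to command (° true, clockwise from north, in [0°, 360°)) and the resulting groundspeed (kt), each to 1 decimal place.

Leg 1: desired track 60.8°; wind correction +4.5° → command heading 65.3°, groundspeed 267.3 kt
Leg 2: desired track 2.9°; wind correction -10.0° → command heading 352.9°, groundspeed 253.4 kt
Leg 3: desired track 110.4°; wind correction +14.2° → command heading 124.6°, groundspeed 229.3 kt

Leg 1: heading=65.3°, groundspeed=267.3 kt
Leg 2: heading=352.9°, groundspeed=253.4 kt
Leg 3: heading=124.6°, groundspeed=229.3 kt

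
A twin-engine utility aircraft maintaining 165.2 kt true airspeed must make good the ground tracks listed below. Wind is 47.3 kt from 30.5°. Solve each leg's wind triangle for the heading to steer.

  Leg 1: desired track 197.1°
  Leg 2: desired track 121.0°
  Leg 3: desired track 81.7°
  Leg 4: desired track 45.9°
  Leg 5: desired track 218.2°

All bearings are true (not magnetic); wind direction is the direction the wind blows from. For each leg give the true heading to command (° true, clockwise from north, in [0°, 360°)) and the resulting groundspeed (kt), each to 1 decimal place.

Leg 1: heading=193.3°, groundspeed=210.8 kt
Leg 2: heading=104.4°, groundspeed=158.7 kt
Leg 3: heading=68.8°, groundspeed=131.4 kt
Leg 4: heading=41.5°, groundspeed=119.1 kt
Leg 5: heading=220.4°, groundspeed=212.0 kt

Leg 1: desired track 197.1°; wind correction -3.8° → command heading 193.3°, groundspeed 210.8 kt
Leg 2: desired track 121.0°; wind correction -16.6° → command heading 104.4°, groundspeed 158.7 kt
Leg 3: desired track 81.7°; wind correction -12.9° → command heading 68.8°, groundspeed 131.4 kt
Leg 4: desired track 45.9°; wind correction -4.4° → command heading 41.5°, groundspeed 119.1 kt
Leg 5: desired track 218.2°; wind correction +2.2° → command heading 220.4°, groundspeed 212.0 kt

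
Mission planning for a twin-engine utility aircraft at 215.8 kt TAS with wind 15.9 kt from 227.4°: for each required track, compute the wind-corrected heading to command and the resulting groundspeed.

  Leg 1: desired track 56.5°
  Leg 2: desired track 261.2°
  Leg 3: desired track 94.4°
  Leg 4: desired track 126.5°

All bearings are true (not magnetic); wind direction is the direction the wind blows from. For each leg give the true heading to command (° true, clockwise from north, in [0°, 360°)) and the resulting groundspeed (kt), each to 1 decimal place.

Leg 1: heading=57.2°, groundspeed=231.5 kt
Leg 2: heading=258.9°, groundspeed=202.4 kt
Leg 3: heading=97.5°, groundspeed=226.3 kt
Leg 4: heading=130.6°, groundspeed=218.2 kt

Leg 1: desired track 56.5°; wind correction +0.7° → command heading 57.2°, groundspeed 231.5 kt
Leg 2: desired track 261.2°; wind correction -2.3° → command heading 258.9°, groundspeed 202.4 kt
Leg 3: desired track 94.4°; wind correction +3.1° → command heading 97.5°, groundspeed 226.3 kt
Leg 4: desired track 126.5°; wind correction +4.1° → command heading 130.6°, groundspeed 218.2 kt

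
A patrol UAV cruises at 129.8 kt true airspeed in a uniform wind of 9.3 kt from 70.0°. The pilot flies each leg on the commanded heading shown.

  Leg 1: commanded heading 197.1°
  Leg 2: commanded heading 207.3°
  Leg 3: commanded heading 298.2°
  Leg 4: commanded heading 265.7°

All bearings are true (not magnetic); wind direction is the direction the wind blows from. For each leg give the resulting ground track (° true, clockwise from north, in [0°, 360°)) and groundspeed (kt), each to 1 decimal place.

Leg 1: heading 197.1°; drift +3.1° → track 200.2°, groundspeed 135.6 kt
Leg 2: heading 207.3°; drift +2.6° → track 209.9°, groundspeed 136.8 kt
Leg 3: heading 298.2°; drift -2.9° → track 295.3°, groundspeed 136.2 kt
Leg 4: heading 265.7°; drift -1.0° → track 264.7°, groundspeed 138.8 kt

Leg 1: track=200.2°, groundspeed=135.6 kt
Leg 2: track=209.9°, groundspeed=136.8 kt
Leg 3: track=295.3°, groundspeed=136.2 kt
Leg 4: track=264.7°, groundspeed=138.8 kt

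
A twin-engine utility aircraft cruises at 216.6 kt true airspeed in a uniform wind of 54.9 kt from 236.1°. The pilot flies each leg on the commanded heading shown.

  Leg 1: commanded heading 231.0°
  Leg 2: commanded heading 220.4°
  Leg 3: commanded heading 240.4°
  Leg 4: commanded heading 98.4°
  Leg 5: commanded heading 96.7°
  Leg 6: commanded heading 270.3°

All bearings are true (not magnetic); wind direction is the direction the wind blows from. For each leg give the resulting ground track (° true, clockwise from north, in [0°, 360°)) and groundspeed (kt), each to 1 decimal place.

Leg 1: heading 231.0°; drift -1.7° → track 229.3°, groundspeed 162.0 kt
Leg 2: heading 220.4°; drift -5.2° → track 215.2°, groundspeed 164.4 kt
Leg 3: heading 240.4°; drift +1.5° → track 241.9°, groundspeed 161.9 kt
Leg 4: heading 98.4°; drift -8.2° → track 90.2°, groundspeed 259.8 kt
Leg 5: heading 96.7°; drift -7.9° → track 88.8°, groundspeed 260.7 kt
Leg 6: heading 270.3°; drift +10.2° → track 280.5°, groundspeed 174.0 kt

Leg 1: track=229.3°, groundspeed=162.0 kt
Leg 2: track=215.2°, groundspeed=164.4 kt
Leg 3: track=241.9°, groundspeed=161.9 kt
Leg 4: track=90.2°, groundspeed=259.8 kt
Leg 5: track=88.8°, groundspeed=260.7 kt
Leg 6: track=280.5°, groundspeed=174.0 kt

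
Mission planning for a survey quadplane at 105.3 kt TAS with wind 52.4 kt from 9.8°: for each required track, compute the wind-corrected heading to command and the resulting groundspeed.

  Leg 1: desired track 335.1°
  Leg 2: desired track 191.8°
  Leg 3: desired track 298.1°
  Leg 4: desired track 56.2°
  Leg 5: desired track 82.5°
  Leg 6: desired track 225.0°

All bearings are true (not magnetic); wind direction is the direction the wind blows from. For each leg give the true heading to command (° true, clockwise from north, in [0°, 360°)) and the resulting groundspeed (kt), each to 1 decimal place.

Leg 1: heading=351.6°, groundspeed=57.9 kt
Leg 2: heading=192.8°, groundspeed=157.7 kt
Leg 3: heading=326.3°, groundspeed=76.4 kt
Leg 4: heading=35.1°, groundspeed=62.1 kt
Leg 5: heading=54.1°, groundspeed=77.1 kt
Leg 6: heading=241.7°, groundspeed=143.7 kt

Leg 1: desired track 335.1°; wind correction +16.5° → command heading 351.6°, groundspeed 57.9 kt
Leg 2: desired track 191.8°; wind correction +1.0° → command heading 192.8°, groundspeed 157.7 kt
Leg 3: desired track 298.1°; wind correction +28.2° → command heading 326.3°, groundspeed 76.4 kt
Leg 4: desired track 56.2°; wind correction -21.1° → command heading 35.1°, groundspeed 62.1 kt
Leg 5: desired track 82.5°; wind correction -28.4° → command heading 54.1°, groundspeed 77.1 kt
Leg 6: desired track 225.0°; wind correction +16.7° → command heading 241.7°, groundspeed 143.7 kt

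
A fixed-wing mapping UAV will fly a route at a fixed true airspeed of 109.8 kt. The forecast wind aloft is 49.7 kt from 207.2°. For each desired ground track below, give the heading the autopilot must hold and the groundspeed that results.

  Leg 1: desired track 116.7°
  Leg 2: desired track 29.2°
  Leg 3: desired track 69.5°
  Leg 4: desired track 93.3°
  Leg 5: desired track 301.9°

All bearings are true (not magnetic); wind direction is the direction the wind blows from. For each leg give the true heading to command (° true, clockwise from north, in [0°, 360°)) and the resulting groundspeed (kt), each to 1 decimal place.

Leg 1: heading=143.6°, groundspeed=98.3 kt
Leg 2: heading=30.1°, groundspeed=159.5 kt
Leg 3: heading=87.2°, groundspeed=141.3 kt
Leg 4: heading=117.7°, groundspeed=120.1 kt
Leg 5: heading=275.1°, groundspeed=102.1 kt

Leg 1: desired track 116.7°; wind correction +26.9° → command heading 143.6°, groundspeed 98.3 kt
Leg 2: desired track 29.2°; wind correction +0.9° → command heading 30.1°, groundspeed 159.5 kt
Leg 3: desired track 69.5°; wind correction +17.7° → command heading 87.2°, groundspeed 141.3 kt
Leg 4: desired track 93.3°; wind correction +24.4° → command heading 117.7°, groundspeed 120.1 kt
Leg 5: desired track 301.9°; wind correction -26.8° → command heading 275.1°, groundspeed 102.1 kt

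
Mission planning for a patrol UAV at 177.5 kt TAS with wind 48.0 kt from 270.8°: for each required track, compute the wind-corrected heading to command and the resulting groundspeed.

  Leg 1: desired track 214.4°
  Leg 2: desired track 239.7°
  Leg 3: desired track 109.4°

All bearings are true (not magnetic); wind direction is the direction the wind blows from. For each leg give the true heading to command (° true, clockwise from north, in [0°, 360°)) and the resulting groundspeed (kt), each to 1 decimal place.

Leg 1: heading=227.4°, groundspeed=146.4 kt
Leg 2: heading=247.7°, groundspeed=134.7 kt
Leg 3: heading=114.3°, groundspeed=222.3 kt

Leg 1: desired track 214.4°; wind correction +13.0° → command heading 227.4°, groundspeed 146.4 kt
Leg 2: desired track 239.7°; wind correction +8.0° → command heading 247.7°, groundspeed 134.7 kt
Leg 3: desired track 109.4°; wind correction +4.9° → command heading 114.3°, groundspeed 222.3 kt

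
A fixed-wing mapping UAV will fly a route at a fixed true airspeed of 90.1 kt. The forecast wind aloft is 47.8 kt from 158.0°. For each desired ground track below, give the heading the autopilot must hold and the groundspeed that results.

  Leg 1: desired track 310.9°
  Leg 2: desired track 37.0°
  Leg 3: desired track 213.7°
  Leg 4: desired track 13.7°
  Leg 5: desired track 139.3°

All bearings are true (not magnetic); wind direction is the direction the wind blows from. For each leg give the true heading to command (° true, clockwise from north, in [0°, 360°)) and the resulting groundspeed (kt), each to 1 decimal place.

Leg 1: desired track 310.9°; wind correction -14.0° → command heading 296.9°, groundspeed 130.0 kt
Leg 2: desired track 37.0°; wind correction +27.0° → command heading 64.0°, groundspeed 104.9 kt
Leg 3: desired track 213.7°; wind correction -26.0° → command heading 187.7°, groundspeed 54.0 kt
Leg 4: desired track 13.7°; wind correction +18.0° → command heading 31.7°, groundspeed 124.5 kt
Leg 5: desired track 139.3°; wind correction +9.8° → command heading 149.1°, groundspeed 43.5 kt

Leg 1: heading=296.9°, groundspeed=130.0 kt
Leg 2: heading=64.0°, groundspeed=104.9 kt
Leg 3: heading=187.7°, groundspeed=54.0 kt
Leg 4: heading=31.7°, groundspeed=124.5 kt
Leg 5: heading=149.1°, groundspeed=43.5 kt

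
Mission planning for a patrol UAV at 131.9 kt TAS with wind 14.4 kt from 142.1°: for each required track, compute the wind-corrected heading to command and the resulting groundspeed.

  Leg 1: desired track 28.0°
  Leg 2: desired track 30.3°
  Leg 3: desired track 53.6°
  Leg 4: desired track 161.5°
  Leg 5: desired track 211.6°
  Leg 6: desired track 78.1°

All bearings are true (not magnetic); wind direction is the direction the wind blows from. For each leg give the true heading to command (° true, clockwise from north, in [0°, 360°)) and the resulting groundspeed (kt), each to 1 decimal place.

Leg 1: desired track 28.0°; wind correction +5.7° → command heading 33.7°, groundspeed 137.1 kt
Leg 2: desired track 30.3°; wind correction +5.8° → command heading 36.1°, groundspeed 136.6 kt
Leg 3: desired track 53.6°; wind correction +6.3° → command heading 59.9°, groundspeed 130.7 kt
Leg 4: desired track 161.5°; wind correction -2.1° → command heading 159.4°, groundspeed 118.2 kt
Leg 5: desired track 211.6°; wind correction -5.9° → command heading 205.7°, groundspeed 126.2 kt
Leg 6: desired track 78.1°; wind correction +5.6° → command heading 83.7°, groundspeed 125.0 kt

Leg 1: heading=33.7°, groundspeed=137.1 kt
Leg 2: heading=36.1°, groundspeed=136.6 kt
Leg 3: heading=59.9°, groundspeed=130.7 kt
Leg 4: heading=159.4°, groundspeed=118.2 kt
Leg 5: heading=205.7°, groundspeed=126.2 kt
Leg 6: heading=83.7°, groundspeed=125.0 kt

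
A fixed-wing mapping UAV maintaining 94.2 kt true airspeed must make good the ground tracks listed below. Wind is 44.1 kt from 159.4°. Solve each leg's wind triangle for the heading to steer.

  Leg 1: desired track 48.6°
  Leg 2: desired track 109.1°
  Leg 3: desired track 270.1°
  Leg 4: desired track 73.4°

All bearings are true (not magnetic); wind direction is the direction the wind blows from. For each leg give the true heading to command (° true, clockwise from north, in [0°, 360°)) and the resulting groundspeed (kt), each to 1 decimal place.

Leg 1: desired track 48.6°; wind correction +26.0° → command heading 74.6°, groundspeed 100.4 kt
Leg 2: desired track 109.1°; wind correction +21.1° → command heading 130.2°, groundspeed 59.7 kt
Leg 3: desired track 270.1°; wind correction -26.0° → command heading 244.1°, groundspeed 100.3 kt
Leg 4: desired track 73.4°; wind correction +27.8° → command heading 101.2°, groundspeed 80.2 kt

Leg 1: heading=74.6°, groundspeed=100.4 kt
Leg 2: heading=130.2°, groundspeed=59.7 kt
Leg 3: heading=244.1°, groundspeed=100.3 kt
Leg 4: heading=101.2°, groundspeed=80.2 kt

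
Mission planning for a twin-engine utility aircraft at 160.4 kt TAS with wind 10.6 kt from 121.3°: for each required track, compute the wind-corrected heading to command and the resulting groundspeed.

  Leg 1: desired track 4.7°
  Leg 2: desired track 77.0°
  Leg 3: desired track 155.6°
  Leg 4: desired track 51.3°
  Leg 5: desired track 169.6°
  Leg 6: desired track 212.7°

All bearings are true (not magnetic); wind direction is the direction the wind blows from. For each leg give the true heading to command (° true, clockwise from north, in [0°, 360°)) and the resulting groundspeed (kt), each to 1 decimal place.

Leg 1: desired track 4.7°; wind correction +3.4° → command heading 8.1°, groundspeed 164.9 kt
Leg 2: desired track 77.0°; wind correction +2.6° → command heading 79.6°, groundspeed 152.6 kt
Leg 3: desired track 155.6°; wind correction -2.1° → command heading 153.5°, groundspeed 151.5 kt
Leg 4: desired track 51.3°; wind correction +3.6° → command heading 54.9°, groundspeed 156.5 kt
Leg 5: desired track 169.6°; wind correction -2.8° → command heading 166.8°, groundspeed 153.2 kt
Leg 6: desired track 212.7°; wind correction -3.8° → command heading 208.9°, groundspeed 160.3 kt

Leg 1: heading=8.1°, groundspeed=164.9 kt
Leg 2: heading=79.6°, groundspeed=152.6 kt
Leg 3: heading=153.5°, groundspeed=151.5 kt
Leg 4: heading=54.9°, groundspeed=156.5 kt
Leg 5: heading=166.8°, groundspeed=153.2 kt
Leg 6: heading=208.9°, groundspeed=160.3 kt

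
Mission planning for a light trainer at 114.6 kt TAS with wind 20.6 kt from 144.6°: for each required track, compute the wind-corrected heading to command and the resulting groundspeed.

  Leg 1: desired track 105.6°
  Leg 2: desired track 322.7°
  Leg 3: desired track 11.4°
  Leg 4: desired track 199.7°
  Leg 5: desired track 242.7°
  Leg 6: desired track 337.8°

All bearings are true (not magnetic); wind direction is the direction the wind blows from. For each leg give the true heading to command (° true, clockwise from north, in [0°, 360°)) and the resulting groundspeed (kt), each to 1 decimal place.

Leg 1: heading=112.1°, groundspeed=97.9 kt
Leg 2: heading=322.4°, groundspeed=135.2 kt
Leg 3: heading=18.9°, groundspeed=127.7 kt
Leg 4: heading=191.2°, groundspeed=101.6 kt
Leg 5: heading=232.4°, groundspeed=115.7 kt
Leg 6: heading=340.2°, groundspeed=134.6 kt

Leg 1: desired track 105.6°; wind correction +6.5° → command heading 112.1°, groundspeed 97.9 kt
Leg 2: desired track 322.7°; wind correction -0.3° → command heading 322.4°, groundspeed 135.2 kt
Leg 3: desired track 11.4°; wind correction +7.5° → command heading 18.9°, groundspeed 127.7 kt
Leg 4: desired track 199.7°; wind correction -8.5° → command heading 191.2°, groundspeed 101.6 kt
Leg 5: desired track 242.7°; wind correction -10.3° → command heading 232.4°, groundspeed 115.7 kt
Leg 6: desired track 337.8°; wind correction +2.4° → command heading 340.2°, groundspeed 134.6 kt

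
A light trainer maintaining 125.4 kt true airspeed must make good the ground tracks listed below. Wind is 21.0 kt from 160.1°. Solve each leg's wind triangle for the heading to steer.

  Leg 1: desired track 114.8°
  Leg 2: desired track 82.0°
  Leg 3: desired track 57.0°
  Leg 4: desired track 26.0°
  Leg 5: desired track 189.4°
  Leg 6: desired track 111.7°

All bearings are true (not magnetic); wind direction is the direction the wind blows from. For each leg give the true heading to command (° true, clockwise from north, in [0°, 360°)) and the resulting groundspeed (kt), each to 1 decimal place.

Leg 1: heading=121.6°, groundspeed=109.7 kt
Leg 2: heading=91.4°, groundspeed=119.4 kt
Leg 3: heading=66.4°, groundspeed=128.5 kt
Leg 4: heading=32.9°, groundspeed=139.1 kt
Leg 5: heading=184.7°, groundspeed=106.7 kt
Leg 6: heading=118.9°, groundspeed=110.5 kt

Leg 1: desired track 114.8°; wind correction +6.8° → command heading 121.6°, groundspeed 109.7 kt
Leg 2: desired track 82.0°; wind correction +9.4° → command heading 91.4°, groundspeed 119.4 kt
Leg 3: desired track 57.0°; wind correction +9.4° → command heading 66.4°, groundspeed 128.5 kt
Leg 4: desired track 26.0°; wind correction +6.9° → command heading 32.9°, groundspeed 139.1 kt
Leg 5: desired track 189.4°; wind correction -4.7° → command heading 184.7°, groundspeed 106.7 kt
Leg 6: desired track 111.7°; wind correction +7.2° → command heading 118.9°, groundspeed 110.5 kt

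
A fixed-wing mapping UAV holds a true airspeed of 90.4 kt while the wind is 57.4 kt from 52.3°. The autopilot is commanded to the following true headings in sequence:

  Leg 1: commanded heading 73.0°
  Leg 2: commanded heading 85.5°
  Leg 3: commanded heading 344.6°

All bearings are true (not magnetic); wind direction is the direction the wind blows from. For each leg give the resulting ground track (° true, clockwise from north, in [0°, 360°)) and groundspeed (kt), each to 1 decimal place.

Leg 1: track=101.9°, groundspeed=41.9 kt
Leg 2: track=122.1°, groundspeed=52.8 kt
Leg 3: track=306.9°, groundspeed=86.8 kt

Leg 1: heading 73.0°; drift +28.9° → track 101.9°, groundspeed 41.9 kt
Leg 2: heading 85.5°; drift +36.6° → track 122.1°, groundspeed 52.8 kt
Leg 3: heading 344.6°; drift -37.7° → track 306.9°, groundspeed 86.8 kt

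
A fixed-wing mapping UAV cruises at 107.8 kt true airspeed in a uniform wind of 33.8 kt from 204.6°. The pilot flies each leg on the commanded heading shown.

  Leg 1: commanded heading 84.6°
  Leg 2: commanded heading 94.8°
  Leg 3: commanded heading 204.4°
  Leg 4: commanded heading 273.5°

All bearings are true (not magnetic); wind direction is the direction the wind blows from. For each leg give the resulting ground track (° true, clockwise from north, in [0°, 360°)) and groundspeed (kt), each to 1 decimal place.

Leg 1: heading 84.6°; drift -13.2° → track 71.4°, groundspeed 128.1 kt
Leg 2: heading 94.8°; drift -14.9° → track 79.9°, groundspeed 123.4 kt
Leg 3: heading 204.4°; drift -0.1° → track 204.3°, groundspeed 74.0 kt
Leg 4: heading 273.5°; drift +18.2° → track 291.7°, groundspeed 100.7 kt

Leg 1: track=71.4°, groundspeed=128.1 kt
Leg 2: track=79.9°, groundspeed=123.4 kt
Leg 3: track=204.3°, groundspeed=74.0 kt
Leg 4: track=291.7°, groundspeed=100.7 kt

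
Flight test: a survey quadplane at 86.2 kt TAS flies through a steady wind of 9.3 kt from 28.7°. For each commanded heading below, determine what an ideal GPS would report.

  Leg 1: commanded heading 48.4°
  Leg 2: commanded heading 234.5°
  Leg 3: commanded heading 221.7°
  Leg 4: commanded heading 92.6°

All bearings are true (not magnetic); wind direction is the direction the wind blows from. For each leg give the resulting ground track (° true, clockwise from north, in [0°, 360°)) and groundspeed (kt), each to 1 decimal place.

Leg 1: heading 48.4°; drift +2.3° → track 50.7°, groundspeed 77.5 kt
Leg 2: heading 234.5°; drift -2.5° → track 232.0°, groundspeed 94.7 kt
Leg 3: heading 221.7°; drift -1.3° → track 220.4°, groundspeed 95.3 kt
Leg 4: heading 92.6°; drift +5.8° → track 98.4°, groundspeed 82.5 kt

Leg 1: track=50.7°, groundspeed=77.5 kt
Leg 2: track=232.0°, groundspeed=94.7 kt
Leg 3: track=220.4°, groundspeed=95.3 kt
Leg 4: track=98.4°, groundspeed=82.5 kt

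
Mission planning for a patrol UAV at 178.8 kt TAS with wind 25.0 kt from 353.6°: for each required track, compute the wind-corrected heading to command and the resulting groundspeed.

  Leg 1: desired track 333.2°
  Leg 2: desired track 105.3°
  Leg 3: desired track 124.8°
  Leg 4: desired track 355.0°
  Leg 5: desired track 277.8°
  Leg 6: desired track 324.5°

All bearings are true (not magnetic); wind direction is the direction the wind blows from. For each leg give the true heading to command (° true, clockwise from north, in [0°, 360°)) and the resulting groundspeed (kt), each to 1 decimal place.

Leg 1: desired track 333.2°; wind correction +2.8° → command heading 336.0°, groundspeed 155.2 kt
Leg 2: desired track 105.3°; wind correction -7.5° → command heading 97.8°, groundspeed 186.5 kt
Leg 3: desired track 124.8°; wind correction -6.0° → command heading 118.8°, groundspeed 194.3 kt
Leg 4: desired track 355.0°; wind correction -0.2° → command heading 354.8°, groundspeed 153.8 kt
Leg 5: desired track 277.8°; wind correction +7.8° → command heading 285.6°, groundspeed 171.0 kt
Leg 6: desired track 324.5°; wind correction +3.9° → command heading 328.4°, groundspeed 156.5 kt

Leg 1: heading=336.0°, groundspeed=155.2 kt
Leg 2: heading=97.8°, groundspeed=186.5 kt
Leg 3: heading=118.8°, groundspeed=194.3 kt
Leg 4: heading=354.8°, groundspeed=153.8 kt
Leg 5: heading=285.6°, groundspeed=171.0 kt
Leg 6: heading=328.4°, groundspeed=156.5 kt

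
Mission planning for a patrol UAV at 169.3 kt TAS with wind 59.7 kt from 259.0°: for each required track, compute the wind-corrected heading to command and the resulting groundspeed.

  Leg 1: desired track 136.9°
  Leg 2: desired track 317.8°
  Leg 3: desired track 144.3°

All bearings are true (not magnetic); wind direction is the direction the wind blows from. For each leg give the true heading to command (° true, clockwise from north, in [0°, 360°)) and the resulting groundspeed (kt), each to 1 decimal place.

Leg 1: heading=154.3°, groundspeed=193.3 kt
Leg 2: heading=300.2°, groundspeed=130.5 kt
Leg 3: heading=163.0°, groundspeed=185.3 kt

Leg 1: desired track 136.9°; wind correction +17.4° → command heading 154.3°, groundspeed 193.3 kt
Leg 2: desired track 317.8°; wind correction -17.6° → command heading 300.2°, groundspeed 130.5 kt
Leg 3: desired track 144.3°; wind correction +18.7° → command heading 163.0°, groundspeed 185.3 kt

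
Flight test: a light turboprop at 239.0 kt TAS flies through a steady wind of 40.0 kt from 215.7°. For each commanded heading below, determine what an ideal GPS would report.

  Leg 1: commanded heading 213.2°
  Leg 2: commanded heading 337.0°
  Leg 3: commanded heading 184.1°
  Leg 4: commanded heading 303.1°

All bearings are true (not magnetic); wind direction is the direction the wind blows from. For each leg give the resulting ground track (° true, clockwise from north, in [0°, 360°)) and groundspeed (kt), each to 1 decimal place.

Leg 1: heading 213.2°; drift -0.5° → track 212.7°, groundspeed 199.0 kt
Leg 2: heading 337.0°; drift +7.5° → track 344.5°, groundspeed 262.0 kt
Leg 3: heading 184.1°; drift -5.8° → track 178.3°, groundspeed 206.0 kt
Leg 4: heading 303.1°; drift +9.6° → track 312.7°, groundspeed 240.5 kt

Leg 1: track=212.7°, groundspeed=199.0 kt
Leg 2: track=344.5°, groundspeed=262.0 kt
Leg 3: track=178.3°, groundspeed=206.0 kt
Leg 4: track=312.7°, groundspeed=240.5 kt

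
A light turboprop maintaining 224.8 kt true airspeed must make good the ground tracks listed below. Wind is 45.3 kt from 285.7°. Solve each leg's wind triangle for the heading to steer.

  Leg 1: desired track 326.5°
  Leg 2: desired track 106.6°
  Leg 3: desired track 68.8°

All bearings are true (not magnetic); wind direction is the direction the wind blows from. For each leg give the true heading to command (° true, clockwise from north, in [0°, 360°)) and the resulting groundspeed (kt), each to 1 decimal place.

Leg 1: heading=318.9°, groundspeed=188.6 kt
Leg 2: heading=106.8°, groundspeed=270.1 kt
Leg 3: heading=61.9°, groundspeed=259.4 kt

Leg 1: desired track 326.5°; wind correction -7.6° → command heading 318.9°, groundspeed 188.6 kt
Leg 2: desired track 106.6°; wind correction +0.2° → command heading 106.8°, groundspeed 270.1 kt
Leg 3: desired track 68.8°; wind correction -6.9° → command heading 61.9°, groundspeed 259.4 kt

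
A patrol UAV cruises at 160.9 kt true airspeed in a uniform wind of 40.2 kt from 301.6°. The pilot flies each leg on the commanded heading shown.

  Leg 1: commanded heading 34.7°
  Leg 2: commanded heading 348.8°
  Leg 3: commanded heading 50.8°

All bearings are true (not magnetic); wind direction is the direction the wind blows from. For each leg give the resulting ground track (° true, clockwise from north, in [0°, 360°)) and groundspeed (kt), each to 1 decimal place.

Leg 1: track=48.5°, groundspeed=167.9 kt
Leg 2: track=1.3°, groundspeed=136.8 kt
Leg 3: track=63.1°, groundspeed=178.2 kt

Leg 1: heading 34.7°; drift +13.8° → track 48.5°, groundspeed 167.9 kt
Leg 2: heading 348.8°; drift +12.5° → track 1.3°, groundspeed 136.8 kt
Leg 3: heading 50.8°; drift +12.3° → track 63.1°, groundspeed 178.2 kt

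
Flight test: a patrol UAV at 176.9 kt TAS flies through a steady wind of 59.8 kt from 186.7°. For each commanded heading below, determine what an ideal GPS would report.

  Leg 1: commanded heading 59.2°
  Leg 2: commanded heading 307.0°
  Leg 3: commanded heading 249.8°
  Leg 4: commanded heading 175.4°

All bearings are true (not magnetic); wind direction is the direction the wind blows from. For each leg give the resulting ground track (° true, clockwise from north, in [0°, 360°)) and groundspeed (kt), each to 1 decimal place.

Leg 1: track=46.7°, groundspeed=218.5 kt
Leg 2: track=321.0°, groundspeed=213.4 kt
Leg 3: track=269.4°, groundspeed=159.1 kt
Leg 4: track=169.7°, groundspeed=118.8 kt

Leg 1: heading 59.2°; drift -12.5° → track 46.7°, groundspeed 218.5 kt
Leg 2: heading 307.0°; drift +14.0° → track 321.0°, groundspeed 213.4 kt
Leg 3: heading 249.8°; drift +19.6° → track 269.4°, groundspeed 159.1 kt
Leg 4: heading 175.4°; drift -5.7° → track 169.7°, groundspeed 118.8 kt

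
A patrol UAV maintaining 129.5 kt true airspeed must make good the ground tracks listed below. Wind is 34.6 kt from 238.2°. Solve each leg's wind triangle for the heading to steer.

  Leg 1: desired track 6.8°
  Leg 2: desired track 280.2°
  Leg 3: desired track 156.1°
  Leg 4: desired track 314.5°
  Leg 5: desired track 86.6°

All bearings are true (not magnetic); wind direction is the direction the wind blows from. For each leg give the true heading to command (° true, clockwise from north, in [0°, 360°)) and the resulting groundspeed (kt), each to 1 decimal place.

Leg 1: desired track 6.8°; wind correction -12.1° → command heading 354.7°, groundspeed 148.2 kt
Leg 2: desired track 280.2°; wind correction -10.3° → command heading 269.9°, groundspeed 101.7 kt
Leg 3: desired track 156.1°; wind correction +15.3° → command heading 171.4°, groundspeed 120.1 kt
Leg 4: desired track 314.5°; wind correction -15.0° → command heading 299.5°, groundspeed 116.9 kt
Leg 5: desired track 86.6°; wind correction +7.3° → command heading 93.9°, groundspeed 158.9 kt

Leg 1: heading=354.7°, groundspeed=148.2 kt
Leg 2: heading=269.9°, groundspeed=101.7 kt
Leg 3: heading=171.4°, groundspeed=120.1 kt
Leg 4: heading=299.5°, groundspeed=116.9 kt
Leg 5: heading=93.9°, groundspeed=158.9 kt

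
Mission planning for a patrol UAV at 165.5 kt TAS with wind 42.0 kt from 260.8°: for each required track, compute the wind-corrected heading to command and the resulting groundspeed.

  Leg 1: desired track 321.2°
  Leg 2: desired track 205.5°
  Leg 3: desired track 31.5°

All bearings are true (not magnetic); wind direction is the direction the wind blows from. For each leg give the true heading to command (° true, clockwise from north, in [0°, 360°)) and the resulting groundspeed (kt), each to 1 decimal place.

Leg 1: desired track 321.2°; wind correction -12.7° → command heading 308.5°, groundspeed 140.7 kt
Leg 2: desired track 205.5°; wind correction +12.0° → command heading 217.5°, groundspeed 137.9 kt
Leg 3: desired track 31.5°; wind correction -11.1° → command heading 20.4°, groundspeed 189.8 kt

Leg 1: heading=308.5°, groundspeed=140.7 kt
Leg 2: heading=217.5°, groundspeed=137.9 kt
Leg 3: heading=20.4°, groundspeed=189.8 kt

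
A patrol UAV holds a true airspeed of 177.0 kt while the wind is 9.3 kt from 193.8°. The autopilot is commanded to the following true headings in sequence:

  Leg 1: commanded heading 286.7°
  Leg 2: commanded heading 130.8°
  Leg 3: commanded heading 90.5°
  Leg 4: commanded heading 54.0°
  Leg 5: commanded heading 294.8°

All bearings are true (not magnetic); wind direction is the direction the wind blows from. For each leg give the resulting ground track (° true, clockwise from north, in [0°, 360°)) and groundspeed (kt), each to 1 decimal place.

Leg 1: heading 286.7°; drift +3.0° → track 289.7°, groundspeed 177.7 kt
Leg 2: heading 130.8°; drift -2.7° → track 128.1°, groundspeed 173.0 kt
Leg 3: heading 90.5°; drift -2.9° → track 87.6°, groundspeed 179.4 kt
Leg 4: heading 54.0°; drift -1.9° → track 52.1°, groundspeed 184.2 kt
Leg 5: heading 294.8°; drift +2.9° → track 297.7°, groundspeed 179.0 kt

Leg 1: track=289.7°, groundspeed=177.7 kt
Leg 2: track=128.1°, groundspeed=173.0 kt
Leg 3: track=87.6°, groundspeed=179.4 kt
Leg 4: track=52.1°, groundspeed=184.2 kt
Leg 5: track=297.7°, groundspeed=179.0 kt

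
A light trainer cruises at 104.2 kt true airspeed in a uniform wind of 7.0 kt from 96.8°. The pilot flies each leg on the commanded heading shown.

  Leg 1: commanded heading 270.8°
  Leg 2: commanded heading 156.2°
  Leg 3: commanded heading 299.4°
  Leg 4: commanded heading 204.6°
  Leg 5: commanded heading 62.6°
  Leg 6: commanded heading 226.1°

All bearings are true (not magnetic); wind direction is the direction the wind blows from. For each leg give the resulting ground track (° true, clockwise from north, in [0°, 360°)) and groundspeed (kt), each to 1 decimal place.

Leg 1: track=271.2°, groundspeed=111.2 kt
Leg 2: track=159.6°, groundspeed=100.8 kt
Leg 3: track=298.0°, groundspeed=110.7 kt
Leg 4: track=208.2°, groundspeed=106.5 kt
Leg 5: track=60.3°, groundspeed=98.5 kt
Leg 6: track=229.0°, groundspeed=108.8 kt

Leg 1: heading 270.8°; drift +0.4° → track 271.2°, groundspeed 111.2 kt
Leg 2: heading 156.2°; drift +3.4° → track 159.6°, groundspeed 100.8 kt
Leg 3: heading 299.4°; drift -1.4° → track 298.0°, groundspeed 110.7 kt
Leg 4: heading 204.6°; drift +3.6° → track 208.2°, groundspeed 106.5 kt
Leg 5: heading 62.6°; drift -2.3° → track 60.3°, groundspeed 98.5 kt
Leg 6: heading 226.1°; drift +2.9° → track 229.0°, groundspeed 108.8 kt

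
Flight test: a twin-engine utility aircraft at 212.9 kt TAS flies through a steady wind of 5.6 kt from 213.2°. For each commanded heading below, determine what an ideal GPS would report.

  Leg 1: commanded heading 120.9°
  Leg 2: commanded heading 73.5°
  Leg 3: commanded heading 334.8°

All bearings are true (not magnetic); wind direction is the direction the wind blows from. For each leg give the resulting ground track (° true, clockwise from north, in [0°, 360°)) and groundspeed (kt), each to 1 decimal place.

Leg 1: heading 120.9°; drift -1.5° → track 119.4°, groundspeed 213.2 kt
Leg 2: heading 73.5°; drift -1.0° → track 72.5°, groundspeed 217.2 kt
Leg 3: heading 334.8°; drift +1.3° → track 336.1°, groundspeed 215.9 kt

Leg 1: track=119.4°, groundspeed=213.2 kt
Leg 2: track=72.5°, groundspeed=217.2 kt
Leg 3: track=336.1°, groundspeed=215.9 kt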